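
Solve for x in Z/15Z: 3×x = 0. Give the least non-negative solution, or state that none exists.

gcd(3, 15) = 3, and 3 | 0, so solutions exist.
Divide through by 3: 1×x = 0 (mod 5).
1⁻¹ ≡ 1 (mod 5).
x ≡ 1×0 ≡ 0 (mod 5).
The smallest non-negative solution is x = 0.

0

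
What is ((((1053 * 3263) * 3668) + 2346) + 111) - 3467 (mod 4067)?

1053 * 3263 = 3435939 ≡ 3391 (mod 4067)
3391 * 3668 = 12438188 ≡ 1302 (mod 4067)
1302 + 2346 = 3648
3648 + 111 = 3759
3759 - 3467 = 292

292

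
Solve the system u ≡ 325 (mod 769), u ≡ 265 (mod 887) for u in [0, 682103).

509403

769⁻¹ mod 887: 769·669 ≡ 1 (mod 887), so 769⁻¹ ≡ 669.
u = 325 + 769·((265 − 325)·669 mod 887) = 325 + 769·662 = 509403.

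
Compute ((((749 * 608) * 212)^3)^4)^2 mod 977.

749 * 608 = 455392 ≡ 110 (mod 977)
110 * 212 = 23320 ≡ 849 (mod 977)
(849)^3 ≡ 467 (mod 977)
(467)^4 ≡ 628 (mod 977)
(628)^2 ≡ 653 (mod 977)

653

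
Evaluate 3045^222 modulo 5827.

153

222 in binary is 11011110, i.e. 222 = 128 + 64 + 16 + 8 + 4 + 2.
3045^1 ≡ 3045 (mod 5827)
3045^2 ≡ 3045^2 = 9272025 ≡ 1268 (mod 5827)
3045^4 ≡ 1268^2 = 1607824 ≡ 5399 (mod 5827)
3045^8 ≡ 5399^2 = 29149201 ≡ 2547 (mod 5827)
3045^16 ≡ 2547^2 = 6487209 ≡ 1758 (mod 5827)
3045^32 ≡ 1758^2 = 3090564 ≡ 2254 (mod 5827)
3045^64 ≡ 2254^2 = 5080516 ≡ 5199 (mod 5827)
3045^128 ≡ 5199^2 = 27029601 ≡ 3975 (mod 5827)
3045^222 = 3045^128 * 3045^64 * 3045^16 * 3045^8 * 3045^4 * 3045^2 ≡ 3975 * 5199 * 1758 * 2547 * 5399 * 1268 (mod 5827).
Accumulate the product:
3975 * 5199 = 20666025 ≡ 3483
3483 * 1758 = 6123114 ≡ 4764
4764 * 2547 = 12133908 ≡ 2094
2094 * 5399 = 11305506 ≡ 1126
1126 * 1268 = 1427768 ≡ 153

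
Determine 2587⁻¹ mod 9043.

Run the extended Euclidean algorithm:
9043 = 3×2587 + 1282
2587 = 2×1282 + 23
1282 = 55×23 + 17
23 = 1×17 + 6
17 = 2×6 + 5
6 = 1×5 + 1
5 = 5×1 + 0
gcd(2587, 9043) = 1, so the inverse exists.
Back-substitute for 1:
1 = 1×6 − 1×5
  = −1×17 + 3×6
  = 3×23 − 4×17
  = −4×1282 + 223×23
  = 223×2587 − 450×1282
  = −450×9043 + 1573×2587
So 2587⁻¹ ≡ 1573 (mod 9043).

1573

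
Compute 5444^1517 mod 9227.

4252

By square-and-multiply:
1517 in binary is 10111101101, i.e. 1517 = 1024 + 256 + 128 + 64 + 32 + 8 + 4 + 1.
5444^1 ≡ 5444 (mod 9227)
5444^2 ≡ 5444^2 = 29637136 ≡ 12 (mod 9227)
5444^4 ≡ 12^2 = 144 (mod 9227)
5444^8 ≡ 144^2 = 20736 ≡ 2282 (mod 9227)
5444^16 ≡ 2282^2 = 5207524 ≡ 3496 (mod 9227)
5444^32 ≡ 3496^2 = 12222016 ≡ 5468 (mod 9227)
5444^64 ≡ 5468^2 = 29899024 ≡ 3544 (mod 9227)
5444^128 ≡ 3544^2 = 12559936 ≡ 1989 (mod 9227)
5444^256 ≡ 1989^2 = 3956121 ≡ 6965 (mod 9227)
5444^512 ≡ 6965^2 = 48511225 ≡ 4886 (mod 9227)
5444^1024 ≡ 4886^2 = 23872996 ≡ 2747 (mod 9227)
5444^1517 = 5444^1024 · 5444^256 · 5444^128 · 5444^64 · 5444^32 · 5444^8 · 5444^4 · 5444^1 ≡ 2747 · 6965 · 1989 · 3544 · 5468 · 2282 · 144 · 5444 (mod 9227).
Accumulate the product:
2747 · 6965 = 19132855 ≡ 5284
5284 · 1989 = 10509876 ≡ 323
323 · 3544 = 1144712 ≡ 564
564 · 5468 = 3083952 ≡ 2134
2134 · 2282 = 4869788 ≡ 7159
7159 · 144 = 1030896 ≡ 6699
6699 · 5444 = 36469356 ≡ 4252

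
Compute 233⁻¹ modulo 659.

379

Apply the Euclidean algorithm and back-substitute:
659 = 2*233 + 193
233 = 1*193 + 40
193 = 4*40 + 33
40 = 1*33 + 7
33 = 4*7 + 5
7 = 1*5 + 2
5 = 2*2 + 1
2 = 2*1 + 0
gcd(233, 659) = 1, so the inverse exists.
Bézout: 1 = 99*659 − 280*233.
So 233⁻¹ ≡ −280 ≡ 379 (mod 659).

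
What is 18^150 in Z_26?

Compute successive squares:
150 in binary is 10010110, i.e. 150 = 128 + 16 + 4 + 2.
18^1 ≡ 18 (mod 26)
18^2 ≡ 18^2 = 324 ≡ 12 (mod 26)
18^4 ≡ 12^2 = 144 ≡ 14 (mod 26)
18^8 ≡ 14^2 = 196 ≡ 14 (mod 26)
18^16 ≡ 14^2 = 196 ≡ 14 (mod 26)
18^32 ≡ 14^2 = 196 ≡ 14 (mod 26)
18^64 ≡ 14^2 = 196 ≡ 14 (mod 26)
18^128 ≡ 14^2 = 196 ≡ 14 (mod 26)
18^150 = 18^128 · 18^16 · 18^4 · 18^2 ≡ 14 · 14 · 14 · 12 (mod 26).
Accumulate the product:
14 · 14 = 196 ≡ 14
14 · 14 = 196 ≡ 14
14 · 12 = 168 ≡ 12

12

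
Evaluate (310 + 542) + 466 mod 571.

176

310 + 542 = 852 ≡ 281 (mod 571)
281 + 466 = 747 ≡ 176 (mod 571)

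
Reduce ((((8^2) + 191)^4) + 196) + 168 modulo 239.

(8)^2 ≡ 64 (mod 239)
64 + 191 = 255 ≡ 16 (mod 239)
(16)^4 ≡ 50 (mod 239)
50 + 196 = 246 ≡ 7 (mod 239)
7 + 168 = 175

175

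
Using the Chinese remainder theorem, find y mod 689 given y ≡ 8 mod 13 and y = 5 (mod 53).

13⁻¹ mod 53: 13×49 ≡ 1 (mod 53), so 13⁻¹ ≡ 49.
y = 8 + 13×((5 − 8)×49 mod 53) = 8 + 13×12 = 164.
Check: 164 mod 13 = 8, 164 mod 53 = 5. ✓

164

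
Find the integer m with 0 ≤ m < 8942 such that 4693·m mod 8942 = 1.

Apply the Euclidean algorithm and back-substitute:
8942 = 1*4693 + 4249
4693 = 1*4249 + 444
4249 = 9*444 + 253
444 = 1*253 + 191
253 = 1*191 + 62
191 = 3*62 + 5
62 = 12*5 + 2
5 = 2*2 + 1
2 = 2*1 + 0
gcd(4693, 8942) = 1, so the inverse exists.
Bézout: 1 = −1892*8942 + 3605*4693.
So 4693⁻¹ ≡ 3605 (mod 8942).

3605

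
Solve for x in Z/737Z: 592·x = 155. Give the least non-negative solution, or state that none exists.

126

gcd(592, 737) = 1, so a unique solution mod 737 exists.
592⁻¹ ≡ 676 (mod 737).
x ≡ 676·155 ≡ 126 (mod 737).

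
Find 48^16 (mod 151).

48^1 ≡ 48 (mod 151)
48^2 ≡ 48^2 = 2304 ≡ 39 (mod 151)
48^4 ≡ 39^2 = 1521 ≡ 11 (mod 151)
48^8 ≡ 11^2 = 121 (mod 151)
48^16 ≡ 121^2 = 14641 ≡ 145 (mod 151)
So 48^16 ≡ 145 (mod 151).

145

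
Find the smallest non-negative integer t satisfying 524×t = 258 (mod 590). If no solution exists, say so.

157

gcd(524, 590) = 2, and 2 | 258, so solutions exist.
Divide through by 2: 262×t mod 295 = 129.
262⁻¹ ≡ 143 (mod 295).
t ≡ 143×129 ≡ 157 (mod 295).
The smallest non-negative solution is t = 157.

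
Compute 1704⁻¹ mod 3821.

2572

Apply the Euclidean algorithm and back-substitute:
3821 = 2·1704 + 413
1704 = 4·413 + 52
413 = 7·52 + 49
52 = 1·49 + 3
49 = 16·3 + 1
3 = 3·1 + 0
gcd(1704, 3821) = 1, so the inverse exists.
Bézout: 1 = 557·3821 − 1249·1704.
So 1704⁻¹ ≡ −1249 ≡ 2572 (mod 3821).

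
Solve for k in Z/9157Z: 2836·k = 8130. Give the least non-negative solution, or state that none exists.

1585

gcd(2836, 9157) = 1, so a unique solution mod 9157 exists.
2836⁻¹ ≡ 2709 (mod 9157).
k ≡ 2709·8130 ≡ 1585 (mod 9157).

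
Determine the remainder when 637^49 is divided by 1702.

489

By square-and-multiply:
637^1 ≡ 637 (mod 1702)
637^2 ≡ 637^2 = 405769 ≡ 693 (mod 1702)
637^4 ≡ 693^2 = 480249 ≡ 285 (mod 1702)
637^8 ≡ 285^2 = 81225 ≡ 1231 (mod 1702)
637^16 ≡ 1231^2 = 1515361 ≡ 581 (mod 1702)
637^32 ≡ 581^2 = 337561 ≡ 565 (mod 1702)
637^49 = 637^32 × 637^16 × 637^1 ≡ 565 × 581 × 637 (mod 1702).
Accumulate the product:
565 × 581 = 328265 ≡ 1481
1481 × 637 = 943397 ≡ 489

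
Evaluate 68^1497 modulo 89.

68

Compute successive squares:
1497 in binary is 10111011001, i.e. 1497 = 1024 + 256 + 128 + 64 + 16 + 8 + 1.
68^1 ≡ 68 (mod 89)
68^2 ≡ 68^2 = 4624 ≡ 85 (mod 89)
68^4 ≡ 85^2 = 7225 ≡ 16 (mod 89)
68^8 ≡ 16^2 = 256 ≡ 78 (mod 89)
68^16 ≡ 78^2 = 6084 ≡ 32 (mod 89)
68^32 ≡ 32^2 = 1024 ≡ 45 (mod 89)
68^64 ≡ 45^2 = 2025 ≡ 67 (mod 89)
68^128 ≡ 67^2 = 4489 ≡ 39 (mod 89)
68^256 ≡ 39^2 = 1521 ≡ 8 (mod 89)
68^512 ≡ 8^2 = 64 (mod 89)
68^1024 ≡ 64^2 = 4096 ≡ 2 (mod 89)
68^1497 = 68^1024 × 68^256 × 68^128 × 68^64 × 68^16 × 68^8 × 68^1 ≡ 2 × 8 × 39 × 67 × 32 × 78 × 68 (mod 89).
Accumulate the product:
2 × 8 = 16
16 × 39 = 624 ≡ 1
1 × 67 = 67
67 × 32 = 2144 ≡ 8
8 × 78 = 624 ≡ 1
1 × 68 = 68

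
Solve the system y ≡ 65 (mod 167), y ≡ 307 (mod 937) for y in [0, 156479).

13425

167⁻¹ mod 937: 167×101 ≡ 1 (mod 937), so 167⁻¹ ≡ 101.
y = 65 + 167×((307 − 65)×101 mod 937) = 65 + 167×80 = 13425.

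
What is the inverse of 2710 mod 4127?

Apply the Euclidean algorithm and back-substitute:
4127 = 1*2710 + 1417
2710 = 1*1417 + 1293
1417 = 1*1293 + 124
1293 = 10*124 + 53
124 = 2*53 + 18
53 = 2*18 + 17
18 = 1*17 + 1
17 = 17*1 + 0
gcd(2710, 4127) = 1, so the inverse exists.
Bézout: 1 = 153*4127 − 233*2710.
So 2710⁻¹ ≡ −233 ≡ 3894 (mod 4127).

3894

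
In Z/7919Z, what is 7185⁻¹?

1737

Apply the Euclidean algorithm and back-substitute:
7919 = 1·7185 + 734
7185 = 9·734 + 579
734 = 1·579 + 155
579 = 3·155 + 114
155 = 1·114 + 41
114 = 2·41 + 32
41 = 1·32 + 9
32 = 3·9 + 5
9 = 1·5 + 4
5 = 1·4 + 1
4 = 4·1 + 0
gcd(7185, 7919) = 1, so the inverse exists.
Bézout: 1 = −1576·7919 + 1737·7185.
So 7185⁻¹ ≡ 1737 (mod 7919).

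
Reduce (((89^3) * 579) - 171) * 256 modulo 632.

(89)^3 ≡ 289 (mod 632)
289 * 579 = 167331 ≡ 483 (mod 632)
483 - 171 = 312
312 * 256 = 79872 ≡ 240 (mod 632)

240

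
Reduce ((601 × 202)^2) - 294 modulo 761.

601 × 202 = 121402 ≡ 403 (mod 761)
(403)^2 ≡ 316 (mod 761)
316 - 294 = 22

22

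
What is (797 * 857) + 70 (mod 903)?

431

797 * 857 = 683029 ≡ 361 (mod 903)
361 + 70 = 431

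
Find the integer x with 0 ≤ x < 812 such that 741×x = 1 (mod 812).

629

By the extended Euclidean algorithm:
812 = 1·741 + 71
741 = 10·71 + 31
71 = 2·31 + 9
31 = 3·9 + 4
9 = 2·4 + 1
4 = 4·1 + 0
gcd(741, 812) = 1, so the inverse exists.
Back-substitute for 1:
1 = 1·9 − 2·4
  = −2·31 + 7·9
  = 7·71 − 16·31
  = −16·741 + 167·71
  = 167·812 − 183·741
So 741⁻¹ ≡ −183 ≡ 629 (mod 812).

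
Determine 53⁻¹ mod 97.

Run the extended Euclidean algorithm:
97 = 1·53 + 44
53 = 1·44 + 9
44 = 4·9 + 8
9 = 1·8 + 1
8 = 8·1 + 0
gcd(53, 97) = 1, so the inverse exists.
Bézout: 1 = −6·97 + 11·53.
So 53⁻¹ ≡ 11 (mod 97).

11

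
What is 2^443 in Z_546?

Compute successive squares:
443 in binary is 110111011, i.e. 443 = 256 + 128 + 32 + 16 + 8 + 2 + 1.
2^1 ≡ 2 (mod 546)
2^2 ≡ 2^2 = 4 (mod 546)
2^4 ≡ 4^2 = 16 (mod 546)
2^8 ≡ 16^2 = 256 (mod 546)
2^16 ≡ 256^2 = 65536 ≡ 16 (mod 546)
2^32 ≡ 16^2 = 256 (mod 546)
2^64 ≡ 256^2 = 65536 ≡ 16 (mod 546)
2^128 ≡ 16^2 = 256 (mod 546)
2^256 ≡ 256^2 = 65536 ≡ 16 (mod 546)
2^443 = 2^256 · 2^128 · 2^32 · 2^16 · 2^8 · 2^2 · 2^1 ≡ 16 · 256 · 256 · 16 · 256 · 4 · 2 (mod 546).
Accumulate the product:
16 · 256 = 4096 ≡ 274
274 · 256 = 70144 ≡ 256
256 · 16 = 4096 ≡ 274
274 · 256 = 70144 ≡ 256
256 · 4 = 1024 ≡ 478
478 · 2 = 956 ≡ 410

410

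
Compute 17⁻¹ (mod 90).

53

90 = 5*17 + 5
17 = 3*5 + 2
5 = 2*2 + 1
2 = 2*1 + 0
gcd(17, 90) = 1, so the inverse exists.
Bézout: 1 = 7*90 − 37*17.
So 17⁻¹ ≡ −37 ≡ 53 (mod 90).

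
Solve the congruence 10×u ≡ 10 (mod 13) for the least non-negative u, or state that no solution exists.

gcd(10, 13) = 1, so a unique solution mod 13 exists.
10⁻¹ ≡ 4 (mod 13).
u ≡ 4×10 ≡ 1 (mod 13).

1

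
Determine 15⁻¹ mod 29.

2

Apply the Euclidean algorithm and back-substitute:
29 = 1×15 + 14
15 = 1×14 + 1
14 = 14×1 + 0
gcd(15, 29) = 1, so the inverse exists.
Bézout: 1 = −1×29 + 2×15.
So 15⁻¹ ≡ 2 (mod 29).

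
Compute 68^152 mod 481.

334

152 in binary is 10011000, i.e. 152 = 128 + 16 + 8.
68^1 ≡ 68 (mod 481)
68^2 ≡ 68^2 = 4624 ≡ 295 (mod 481)
68^4 ≡ 295^2 = 87025 ≡ 445 (mod 481)
68^8 ≡ 445^2 = 198025 ≡ 334 (mod 481)
68^16 ≡ 334^2 = 111556 ≡ 445 (mod 481)
68^32 ≡ 445^2 = 198025 ≡ 334 (mod 481)
68^64 ≡ 334^2 = 111556 ≡ 445 (mod 481)
68^128 ≡ 445^2 = 198025 ≡ 334 (mod 481)
68^152 = 68^128 × 68^16 × 68^8 ≡ 334 × 445 × 334 (mod 481).
Accumulate the product:
334 × 445 = 148630 ≡ 1
1 × 334 = 334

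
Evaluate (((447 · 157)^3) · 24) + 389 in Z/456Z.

447 · 157 = 70179 ≡ 411 (mod 456)
(411)^3 ≡ 75 (mod 456)
75 · 24 = 1800 ≡ 432 (mod 456)
432 + 389 = 821 ≡ 365 (mod 456)

365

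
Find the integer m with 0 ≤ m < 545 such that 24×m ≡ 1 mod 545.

545 = 22*24 + 17
24 = 1*17 + 7
17 = 2*7 + 3
7 = 2*3 + 1
3 = 3*1 + 0
gcd(24, 545) = 1, so the inverse exists.
Back-substitute for 1:
1 = 1*7 − 2*3
  = −2*17 + 5*7
  = 5*24 − 7*17
  = −7*545 + 159*24
So 24⁻¹ ≡ 159 (mod 545).

159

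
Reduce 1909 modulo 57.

28

1909 = 33×57 + 28, so 1909 ≡ 28 (mod 57).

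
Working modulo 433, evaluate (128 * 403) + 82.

128 * 403 = 51584 ≡ 57 (mod 433)
57 + 82 = 139

139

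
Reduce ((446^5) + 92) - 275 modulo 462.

(446)^5 ≡ 164 (mod 462)
164 + 92 = 256
256 - 275 = -19 ≡ 443 (mod 462)

443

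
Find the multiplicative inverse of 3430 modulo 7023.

3016

Run the extended Euclidean algorithm:
7023 = 2*3430 + 163
3430 = 21*163 + 7
163 = 23*7 + 2
7 = 3*2 + 1
2 = 2*1 + 0
gcd(3430, 7023) = 1, so the inverse exists.
Back-substitute for 1:
1 = 1*7 − 3*2
  = −3*163 + 70*7
  = 70*3430 − 1473*163
  = −1473*7023 + 3016*3430
So 3430⁻¹ ≡ 3016 (mod 7023).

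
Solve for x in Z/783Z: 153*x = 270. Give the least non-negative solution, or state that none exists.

gcd(153, 783) = 9, and 9 | 270, so solutions exist.
Divide through by 9: 17*x ≡ 30 mod 87.
17⁻¹ ≡ 41 (mod 87).
x ≡ 41*30 ≡ 12 (mod 87).
The smallest non-negative solution is x = 12.

12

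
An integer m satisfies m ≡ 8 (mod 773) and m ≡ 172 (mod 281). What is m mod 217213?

72670

773⁻¹ mod 281: 773·4 ≡ 1 (mod 281), so 773⁻¹ ≡ 4.
m = 8 + 773·((172 − 8)·4 mod 281) = 8 + 773·94 = 72670.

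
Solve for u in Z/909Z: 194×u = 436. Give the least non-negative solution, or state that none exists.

gcd(194, 909) = 1, so a unique solution mod 909 exists.
194⁻¹ ≡ 164 (mod 909).
u ≡ 164×436 ≡ 602 (mod 909).

602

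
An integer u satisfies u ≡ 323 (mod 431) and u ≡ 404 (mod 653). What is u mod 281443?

57215

431⁻¹ mod 653: 431·50 ≡ 1 (mod 653), so 431⁻¹ ≡ 50.
u = 323 + 431·((404 − 323)·50 mod 653) = 323 + 431·132 = 57215.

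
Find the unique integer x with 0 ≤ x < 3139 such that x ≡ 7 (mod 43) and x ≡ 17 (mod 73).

43⁻¹ mod 73: 43*17 ≡ 1 (mod 73), so 43⁻¹ ≡ 17.
x = 7 + 43*((17 − 7)*17 mod 73) = 7 + 43*24 = 1039.

1039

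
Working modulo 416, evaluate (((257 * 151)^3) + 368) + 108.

257 * 151 = 38807 ≡ 119 (mod 416)
(119)^3 ≡ 359 (mod 416)
359 + 368 = 727 ≡ 311 (mod 416)
311 + 108 = 419 ≡ 3 (mod 416)

3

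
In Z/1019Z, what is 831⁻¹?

1019 = 1*831 + 188
831 = 4*188 + 79
188 = 2*79 + 30
79 = 2*30 + 19
30 = 1*19 + 11
19 = 1*11 + 8
11 = 1*8 + 3
8 = 2*3 + 2
3 = 1*2 + 1
2 = 2*1 + 0
gcd(831, 1019) = 1, so the inverse exists.
Bézout: 1 = 305*1019 − 374*831.
So 831⁻¹ ≡ −374 ≡ 645 (mod 1019).

645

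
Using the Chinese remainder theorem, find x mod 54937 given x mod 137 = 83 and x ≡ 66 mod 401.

4878

137⁻¹ mod 401: 137·281 ≡ 1 (mod 401), so 137⁻¹ ≡ 281.
x = 83 + 137·((66 − 83)·281 mod 401) = 83 + 137·35 = 4878.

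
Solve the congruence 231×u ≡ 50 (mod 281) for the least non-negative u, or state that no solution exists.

gcd(231, 281) = 1, so a unique solution mod 281 exists.
231⁻¹ ≡ 118 (mod 281).
u ≡ 118×50 ≡ 280 (mod 281).

280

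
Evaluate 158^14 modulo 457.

By square-and-multiply:
14 in binary is 1110, i.e. 14 = 8 + 4 + 2.
158^1 ≡ 158 (mod 457)
158^2 ≡ 158^2 = 24964 ≡ 286 (mod 457)
158^4 ≡ 286^2 = 81796 ≡ 450 (mod 457)
158^8 ≡ 450^2 = 202500 ≡ 49 (mod 457)
158^14 = 158^8 · 158^4 · 158^2 ≡ 49 · 450 · 286 (mod 457).
Accumulate the product:
49 · 450 = 22050 ≡ 114
114 · 286 = 32604 ≡ 157

157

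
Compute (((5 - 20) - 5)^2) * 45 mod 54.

18

5 - 20 = -15 ≡ 39 (mod 54)
39 - 5 = 34
(34)^2 ≡ 22 (mod 54)
22 * 45 = 990 ≡ 18 (mod 54)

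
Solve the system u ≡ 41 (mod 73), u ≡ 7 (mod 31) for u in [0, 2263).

73⁻¹ mod 31: 73*17 ≡ 1 (mod 31), so 73⁻¹ ≡ 17.
u = 41 + 73*((7 − 41)*17 mod 31) = 41 + 73*11 = 844.
Check: 844 mod 73 = 41, 844 mod 31 = 7. ✓

844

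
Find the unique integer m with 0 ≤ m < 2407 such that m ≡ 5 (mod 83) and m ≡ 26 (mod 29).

171

83⁻¹ mod 29: 83×7 ≡ 1 (mod 29), so 83⁻¹ ≡ 7.
m = 5 + 83×((26 − 5)×7 mod 29) = 5 + 83×2 = 171.
Check: 171 mod 83 = 5, 171 mod 29 = 26. ✓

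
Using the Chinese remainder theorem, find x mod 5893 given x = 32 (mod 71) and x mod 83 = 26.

71⁻¹ mod 83: 71·76 ≡ 1 (mod 83), so 71⁻¹ ≡ 76.
x = 32 + 71·((26 − 32)·76 mod 83) = 32 + 71·42 = 3014.

3014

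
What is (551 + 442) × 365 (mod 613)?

162

551 + 442 = 993 ≡ 380 (mod 613)
380 × 365 = 138700 ≡ 162 (mod 613)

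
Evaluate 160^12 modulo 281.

160^1 ≡ 160 (mod 281)
160^2 ≡ 160^2 = 25600 ≡ 29 (mod 281)
160^4 ≡ 29^2 = 841 ≡ 279 (mod 281)
160^8 ≡ 279^2 = 77841 ≡ 4 (mod 281)
160^12 = 160^8 × 160^4 ≡ 4 × 279 (mod 281).
4 × 279 = 1116 ≡ 273 (mod 281).

273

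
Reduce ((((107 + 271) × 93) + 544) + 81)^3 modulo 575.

107 + 271 = 378
378 × 93 = 35154 ≡ 79 (mod 575)
79 + 544 = 623 ≡ 48 (mod 575)
48 + 81 = 129
(129)^3 ≡ 214 (mod 575)

214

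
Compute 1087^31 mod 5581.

1329

By square-and-multiply:
31 in binary is 11111, i.e. 31 = 16 + 8 + 4 + 2 + 1.
1087^1 ≡ 1087 (mod 5581)
1087^2 ≡ 1087^2 = 1181569 ≡ 3978 (mod 5581)
1087^4 ≡ 3978^2 = 15824484 ≡ 2349 (mod 5581)
1087^8 ≡ 2349^2 = 5517801 ≡ 3773 (mod 5581)
1087^16 ≡ 3773^2 = 14235529 ≡ 3979 (mod 5581)
1087^31 = 1087^16 * 1087^8 * 1087^4 * 1087^2 * 1087^1 ≡ 3979 * 3773 * 2349 * 3978 * 1087 (mod 5581).
Accumulate the product:
3979 * 3773 = 15012767 ≡ 5458
5458 * 2349 = 12820842 ≡ 1285
1285 * 3978 = 5111730 ≡ 5115
5115 * 1087 = 5560005 ≡ 1329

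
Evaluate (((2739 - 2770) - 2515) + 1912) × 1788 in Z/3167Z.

2739 - 2770 = -31 ≡ 3136 (mod 3167)
3136 - 2515 = 621
621 + 1912 = 2533
2533 × 1788 = 4529004 ≡ 194 (mod 3167)

194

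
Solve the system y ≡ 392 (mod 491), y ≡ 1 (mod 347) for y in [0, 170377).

491⁻¹ mod 347: 491*147 ≡ 1 (mod 347), so 491⁻¹ ≡ 147.
y = 392 + 491*((1 − 392)*147 mod 347) = 392 + 491*125 = 61767.
Check: 61767 mod 491 = 392, 61767 mod 347 = 1. ✓

61767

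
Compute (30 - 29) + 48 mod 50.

30 - 29 = 1
1 + 48 = 49

49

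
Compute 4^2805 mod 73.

2805 in binary is 101011110101, i.e. 2805 = 2048 + 512 + 128 + 64 + 32 + 16 + 4 + 1.
4^1 ≡ 4 (mod 73)
4^2 ≡ 4^2 = 16 (mod 73)
4^4 ≡ 16^2 = 256 ≡ 37 (mod 73)
4^8 ≡ 37^2 = 1369 ≡ 55 (mod 73)
4^16 ≡ 55^2 = 3025 ≡ 32 (mod 73)
4^32 ≡ 32^2 = 1024 ≡ 2 (mod 73)
4^64 ≡ 2^2 = 4 (mod 73)
4^128 ≡ 4^2 = 16 (mod 73)
4^256 ≡ 16^2 = 256 ≡ 37 (mod 73)
4^512 ≡ 37^2 = 1369 ≡ 55 (mod 73)
4^1024 ≡ 55^2 = 3025 ≡ 32 (mod 73)
4^2048 ≡ 32^2 = 1024 ≡ 2 (mod 73)
4^2805 = 4^2048 * 4^512 * 4^128 * 4^64 * 4^32 * 4^16 * 4^4 * 4^1 ≡ 2 * 55 * 16 * 4 * 2 * 32 * 37 * 4 (mod 73).
Accumulate the product:
2 * 55 = 110 ≡ 37
37 * 16 = 592 ≡ 8
8 * 4 = 32
32 * 2 = 64
64 * 32 = 2048 ≡ 4
4 * 37 = 148 ≡ 2
2 * 4 = 8

8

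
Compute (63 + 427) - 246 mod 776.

63 + 427 = 490
490 - 246 = 244

244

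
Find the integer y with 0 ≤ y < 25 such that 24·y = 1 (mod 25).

24

Run the extended Euclidean algorithm:
25 = 1·24 + 1
24 = 24·1 + 0
gcd(24, 25) = 1, so the inverse exists.
Back-substitute for 1:
1 = 1·25 − 1·24
So 24⁻¹ ≡ −1 ≡ 24 (mod 25).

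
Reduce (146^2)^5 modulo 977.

(146)^2 ≡ 799 (mod 977)
(799)^5 ≡ 603 (mod 977)

603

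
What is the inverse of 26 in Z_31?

Run the extended Euclidean algorithm:
31 = 1*26 + 5
26 = 5*5 + 1
5 = 5*1 + 0
gcd(26, 31) = 1, so the inverse exists.
Back-substitute for 1:
1 = 1*26 − 5*5
  = −5*31 + 6*26
So 26⁻¹ ≡ 6 (mod 31).

6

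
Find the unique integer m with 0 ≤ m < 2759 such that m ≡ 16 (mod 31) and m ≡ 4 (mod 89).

31⁻¹ mod 89: 31×23 ≡ 1 (mod 89), so 31⁻¹ ≡ 23.
m = 16 + 31×((4 − 16)×23 mod 89) = 16 + 31×80 = 2496.

2496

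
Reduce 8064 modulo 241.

8064 = 33·241 + 111, so 8064 ≡ 111 (mod 241).

111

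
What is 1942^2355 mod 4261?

2355 in binary is 100100110011, i.e. 2355 = 2048 + 256 + 32 + 16 + 2 + 1.
1942^1 ≡ 1942 (mod 4261)
1942^2 ≡ 1942^2 = 3771364 ≡ 379 (mod 4261)
1942^4 ≡ 379^2 = 143641 ≡ 3028 (mod 4261)
1942^8 ≡ 3028^2 = 9168784 ≡ 3373 (mod 4261)
1942^16 ≡ 3373^2 = 11377129 ≡ 259 (mod 4261)
1942^32 ≡ 259^2 = 67081 ≡ 3166 (mod 4261)
1942^64 ≡ 3166^2 = 10023556 ≡ 1684 (mod 4261)
1942^128 ≡ 1684^2 = 2835856 ≡ 2291 (mod 4261)
1942^256 ≡ 2291^2 = 5248681 ≡ 3390 (mod 4261)
1942^512 ≡ 3390^2 = 11492100 ≡ 183 (mod 4261)
1942^1024 ≡ 183^2 = 33489 ≡ 3662 (mod 4261)
1942^2048 ≡ 3662^2 = 13410244 ≡ 877 (mod 4261)
1942^2355 = 1942^2048 × 1942^256 × 1942^32 × 1942^16 × 1942^2 × 1942^1 ≡ 877 × 3390 × 3166 × 259 × 379 × 1942 (mod 4261).
Accumulate the product:
877 × 3390 = 2973030 ≡ 3113
3113 × 3166 = 9855758 ≡ 65
65 × 259 = 16835 ≡ 4052
4052 × 379 = 1535708 ≡ 1748
1748 × 1942 = 3394616 ≡ 2860

2860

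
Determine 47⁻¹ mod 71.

68

Apply the Euclidean algorithm and back-substitute:
71 = 1·47 + 24
47 = 1·24 + 23
24 = 1·23 + 1
23 = 23·1 + 0
gcd(47, 71) = 1, so the inverse exists.
Back-substitute for 1:
1 = 1·24 − 1·23
  = −1·47 + 2·24
  = 2·71 − 3·47
So 47⁻¹ ≡ −3 ≡ 68 (mod 71).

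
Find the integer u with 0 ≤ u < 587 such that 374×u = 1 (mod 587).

237

Apply the Euclidean algorithm and back-substitute:
587 = 1·374 + 213
374 = 1·213 + 161
213 = 1·161 + 52
161 = 3·52 + 5
52 = 10·5 + 2
5 = 2·2 + 1
2 = 2·1 + 0
gcd(374, 587) = 1, so the inverse exists.
Back-substitute for 1:
1 = 1·5 − 2·2
  = −2·52 + 21·5
  = 21·161 − 65·52
  = −65·213 + 86·161
  = 86·374 − 151·213
  = −151·587 + 237·374
So 374⁻¹ ≡ 237 (mod 587).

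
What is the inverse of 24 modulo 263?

11

263 = 10*24 + 23
24 = 1*23 + 1
23 = 23*1 + 0
gcd(24, 263) = 1, so the inverse exists.
Back-substitute for 1:
1 = 1*24 − 1*23
  = −1*263 + 11*24
So 24⁻¹ ≡ 11 (mod 263).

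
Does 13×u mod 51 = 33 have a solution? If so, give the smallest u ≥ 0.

gcd(13, 51) = 1, so a unique solution mod 51 exists.
13⁻¹ ≡ 4 (mod 51).
u ≡ 4×33 ≡ 30 (mod 51).

30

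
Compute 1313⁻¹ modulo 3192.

2081

3192 = 2×1313 + 566
1313 = 2×566 + 181
566 = 3×181 + 23
181 = 7×23 + 20
23 = 1×20 + 3
20 = 6×3 + 2
3 = 1×2 + 1
2 = 2×1 + 0
gcd(1313, 3192) = 1, so the inverse exists.
Bézout: 1 = 457×3192 − 1111×1313.
So 1313⁻¹ ≡ −1111 ≡ 2081 (mod 3192).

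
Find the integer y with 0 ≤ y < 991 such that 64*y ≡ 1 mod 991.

511

991 = 15*64 + 31
64 = 2*31 + 2
31 = 15*2 + 1
2 = 2*1 + 0
gcd(64, 991) = 1, so the inverse exists.
Back-substitute for 1:
1 = 1*31 − 15*2
  = −15*64 + 31*31
  = 31*991 − 480*64
So 64⁻¹ ≡ −480 ≡ 511 (mod 991).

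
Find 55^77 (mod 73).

37

Using repeated squaring:
55^1 ≡ 55 (mod 73)
55^2 ≡ 55^2 = 3025 ≡ 32 (mod 73)
55^4 ≡ 32^2 = 1024 ≡ 2 (mod 73)
55^8 ≡ 2^2 = 4 (mod 73)
55^16 ≡ 4^2 = 16 (mod 73)
55^32 ≡ 16^2 = 256 ≡ 37 (mod 73)
55^64 ≡ 37^2 = 1369 ≡ 55 (mod 73)
55^77 = 55^64 * 55^8 * 55^4 * 55^1 ≡ 55 * 4 * 2 * 55 (mod 73).
Accumulate the product:
55 * 4 = 220 ≡ 1
1 * 2 = 2
2 * 55 = 110 ≡ 37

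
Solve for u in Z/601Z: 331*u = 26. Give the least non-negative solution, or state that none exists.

592

gcd(331, 601) = 1, so a unique solution mod 601 exists.
331⁻¹ ≡ 69 (mod 601).
u ≡ 69*26 ≡ 592 (mod 601).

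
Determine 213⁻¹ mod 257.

146

By the extended Euclidean algorithm:
257 = 1*213 + 44
213 = 4*44 + 37
44 = 1*37 + 7
37 = 5*7 + 2
7 = 3*2 + 1
2 = 2*1 + 0
gcd(213, 257) = 1, so the inverse exists.
Back-substitute for 1:
1 = 1*7 − 3*2
  = −3*37 + 16*7
  = 16*44 − 19*37
  = −19*213 + 92*44
  = 92*257 − 111*213
So 213⁻¹ ≡ −111 ≡ 146 (mod 257).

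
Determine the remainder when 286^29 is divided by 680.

Compute successive squares:
286^1 ≡ 286 (mod 680)
286^2 ≡ 286^2 = 81796 ≡ 196 (mod 680)
286^4 ≡ 196^2 = 38416 ≡ 336 (mod 680)
286^8 ≡ 336^2 = 112896 ≡ 16 (mod 680)
286^16 ≡ 16^2 = 256 (mod 680)
286^29 = 286^16 · 286^8 · 286^4 · 286^1 ≡ 256 · 16 · 336 · 286 (mod 680).
Accumulate the product:
256 · 16 = 4096 ≡ 16
16 · 336 = 5376 ≡ 616
616 · 286 = 176176 ≡ 56

56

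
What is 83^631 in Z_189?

631 in binary is 1001110111, i.e. 631 = 512 + 64 + 32 + 16 + 4 + 2 + 1.
83^1 ≡ 83 (mod 189)
83^2 ≡ 83^2 = 6889 ≡ 85 (mod 189)
83^4 ≡ 85^2 = 7225 ≡ 43 (mod 189)
83^8 ≡ 43^2 = 1849 ≡ 148 (mod 189)
83^16 ≡ 148^2 = 21904 ≡ 169 (mod 189)
83^32 ≡ 169^2 = 28561 ≡ 22 (mod 189)
83^64 ≡ 22^2 = 484 ≡ 106 (mod 189)
83^128 ≡ 106^2 = 11236 ≡ 85 (mod 189)
83^256 ≡ 85^2 = 7225 ≡ 43 (mod 189)
83^512 ≡ 43^2 = 1849 ≡ 148 (mod 189)
83^631 = 83^512 * 83^64 * 83^32 * 83^16 * 83^4 * 83^2 * 83^1 ≡ 148 * 106 * 22 * 169 * 43 * 85 * 83 (mod 189).
Accumulate the product:
148 * 106 = 15688 ≡ 1
1 * 22 = 22
22 * 169 = 3718 ≡ 127
127 * 43 = 5461 ≡ 169
169 * 85 = 14365 ≡ 1
1 * 83 = 83

83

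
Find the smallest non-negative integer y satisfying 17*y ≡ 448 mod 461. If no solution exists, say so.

406

gcd(17, 461) = 1, so a unique solution mod 461 exists.
17⁻¹ ≡ 217 (mod 461).
y ≡ 217*448 ≡ 406 (mod 461).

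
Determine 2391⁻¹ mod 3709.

3709 = 1*2391 + 1318
2391 = 1*1318 + 1073
1318 = 1*1073 + 245
1073 = 4*245 + 93
245 = 2*93 + 59
93 = 1*59 + 34
59 = 1*34 + 25
34 = 1*25 + 9
25 = 2*9 + 7
9 = 1*7 + 2
7 = 3*2 + 1
2 = 2*1 + 0
gcd(2391, 3709) = 1, so the inverse exists.
Bézout: 1 = 1054*3709 − 1635*2391.
So 2391⁻¹ ≡ −1635 ≡ 2074 (mod 3709).

2074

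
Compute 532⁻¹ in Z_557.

557 = 1·532 + 25
532 = 21·25 + 7
25 = 3·7 + 4
7 = 1·4 + 3
4 = 1·3 + 1
3 = 3·1 + 0
gcd(532, 557) = 1, so the inverse exists.
Back-substitute for 1:
1 = 1·4 − 1·3
  = −1·7 + 2·4
  = 2·25 − 7·7
  = −7·532 + 149·25
  = 149·557 − 156·532
So 532⁻¹ ≡ −156 ≡ 401 (mod 557).

401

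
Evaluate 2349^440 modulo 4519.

Using repeated squaring:
2349^1 ≡ 2349 (mod 4519)
2349^2 ≡ 2349^2 = 5517801 ≡ 102 (mod 4519)
2349^4 ≡ 102^2 = 10404 ≡ 1366 (mod 4519)
2349^8 ≡ 1366^2 = 1865956 ≡ 4128 (mod 4519)
2349^16 ≡ 4128^2 = 17040384 ≡ 3754 (mod 4519)
2349^32 ≡ 3754^2 = 14092516 ≡ 2274 (mod 4519)
2349^64 ≡ 2274^2 = 5171076 ≡ 1340 (mod 4519)
2349^128 ≡ 1340^2 = 1795600 ≡ 1557 (mod 4519)
2349^256 ≡ 1557^2 = 2424249 ≡ 2065 (mod 4519)
2349^440 = 2349^256 * 2349^128 * 2349^32 * 2349^16 * 2349^8 ≡ 2065 * 1557 * 2274 * 3754 * 4128 (mod 4519).
Accumulate the product:
2065 * 1557 = 3215205 ≡ 2196
2196 * 2274 = 4993704 ≡ 209
209 * 3754 = 784586 ≡ 2799
2799 * 4128 = 11554272 ≡ 3708

3708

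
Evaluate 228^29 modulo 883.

29 in binary is 11101, i.e. 29 = 16 + 8 + 4 + 1.
228^1 ≡ 228 (mod 883)
228^2 ≡ 228^2 = 51984 ≡ 770 (mod 883)
228^4 ≡ 770^2 = 592900 ≡ 407 (mod 883)
228^8 ≡ 407^2 = 165649 ≡ 528 (mod 883)
228^16 ≡ 528^2 = 278784 ≡ 639 (mod 883)
228^29 = 228^16 · 228^8 · 228^4 · 228^1 ≡ 639 · 528 · 407 · 228 (mod 883).
Accumulate the product:
639 · 528 = 337392 ≡ 86
86 · 407 = 35002 ≡ 565
565 · 228 = 128820 ≡ 785

785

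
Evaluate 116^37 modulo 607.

By square-and-multiply:
37 in binary is 100101, i.e. 37 = 32 + 4 + 1.
116^1 ≡ 116 (mod 607)
116^2 ≡ 116^2 = 13456 ≡ 102 (mod 607)
116^4 ≡ 102^2 = 10404 ≡ 85 (mod 607)
116^8 ≡ 85^2 = 7225 ≡ 548 (mod 607)
116^16 ≡ 548^2 = 300304 ≡ 446 (mod 607)
116^32 ≡ 446^2 = 198916 ≡ 427 (mod 607)
116^37 = 116^32 · 116^4 · 116^1 ≡ 427 · 85 · 116 (mod 607).
Accumulate the product:
427 · 85 = 36295 ≡ 482
482 · 116 = 55912 ≡ 68

68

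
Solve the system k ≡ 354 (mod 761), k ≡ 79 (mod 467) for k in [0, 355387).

761⁻¹ mod 467: 761·440 ≡ 1 (mod 467), so 761⁻¹ ≡ 440.
k = 354 + 761·((79 − 354)·440 mod 467) = 354 + 761·420 = 319974.
Check: 319974 mod 761 = 354, 319974 mod 467 = 79. ✓

319974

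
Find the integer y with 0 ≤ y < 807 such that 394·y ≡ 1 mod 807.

637

Run the extended Euclidean algorithm:
807 = 2·394 + 19
394 = 20·19 + 14
19 = 1·14 + 5
14 = 2·5 + 4
5 = 1·4 + 1
4 = 4·1 + 0
gcd(394, 807) = 1, so the inverse exists.
Bézout: 1 = 83·807 − 170·394.
So 394⁻¹ ≡ −170 ≡ 637 (mod 807).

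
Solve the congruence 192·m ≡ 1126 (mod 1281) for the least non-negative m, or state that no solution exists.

gcd(192, 1281) = 3, and 3 does not divide 1126.
So the congruence has no solution.

no solution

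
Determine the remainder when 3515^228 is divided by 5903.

By square-and-multiply:
228 in binary is 11100100, i.e. 228 = 128 + 64 + 32 + 4.
3515^1 ≡ 3515 (mod 5903)
3515^2 ≡ 3515^2 = 12355225 ≡ 246 (mod 5903)
3515^4 ≡ 246^2 = 60516 ≡ 1486 (mod 5903)
3515^8 ≡ 1486^2 = 2208196 ≡ 474 (mod 5903)
3515^16 ≡ 474^2 = 224676 ≡ 362 (mod 5903)
3515^32 ≡ 362^2 = 131044 ≡ 1178 (mod 5903)
3515^64 ≡ 1178^2 = 1387684 ≡ 479 (mod 5903)
3515^128 ≡ 479^2 = 229441 ≡ 5127 (mod 5903)
3515^228 = 3515^128 × 3515^64 × 3515^32 × 3515^4 ≡ 5127 × 479 × 1178 × 1486 (mod 5903).
Accumulate the product:
5127 × 479 = 2455833 ≡ 185
185 × 1178 = 217930 ≡ 5422
5422 × 1486 = 8057092 ≡ 5400

5400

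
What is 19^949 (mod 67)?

Compute successive squares:
949 in binary is 1110110101, i.e. 949 = 512 + 256 + 128 + 32 + 16 + 4 + 1.
19^1 ≡ 19 (mod 67)
19^2 ≡ 19^2 = 361 ≡ 26 (mod 67)
19^4 ≡ 26^2 = 676 ≡ 6 (mod 67)
19^8 ≡ 6^2 = 36 (mod 67)
19^16 ≡ 36^2 = 1296 ≡ 23 (mod 67)
19^32 ≡ 23^2 = 529 ≡ 60 (mod 67)
19^64 ≡ 60^2 = 3600 ≡ 49 (mod 67)
19^128 ≡ 49^2 = 2401 ≡ 56 (mod 67)
19^256 ≡ 56^2 = 3136 ≡ 54 (mod 67)
19^512 ≡ 54^2 = 2916 ≡ 35 (mod 67)
19^949 = 19^512 * 19^256 * 19^128 * 19^32 * 19^16 * 19^4 * 19^1 ≡ 35 * 54 * 56 * 60 * 23 * 6 * 19 (mod 67).
Accumulate the product:
35 * 54 = 1890 ≡ 14
14 * 56 = 784 ≡ 47
47 * 60 = 2820 ≡ 6
6 * 23 = 138 ≡ 4
4 * 6 = 24
24 * 19 = 456 ≡ 54

54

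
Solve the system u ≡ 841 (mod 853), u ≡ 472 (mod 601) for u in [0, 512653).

17901

853⁻¹ mod 601: 853·570 ≡ 1 (mod 601), so 853⁻¹ ≡ 570.
u = 841 + 853·((472 − 841)·570 mod 601) = 841 + 853·20 = 17901.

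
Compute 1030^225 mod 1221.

225 in binary is 11100001, i.e. 225 = 128 + 64 + 32 + 1.
1030^1 ≡ 1030 (mod 1221)
1030^2 ≡ 1030^2 = 1060900 ≡ 1072 (mod 1221)
1030^4 ≡ 1072^2 = 1149184 ≡ 223 (mod 1221)
1030^8 ≡ 223^2 = 49729 ≡ 889 (mod 1221)
1030^16 ≡ 889^2 = 790321 ≡ 334 (mod 1221)
1030^32 ≡ 334^2 = 111556 ≡ 445 (mod 1221)
1030^64 ≡ 445^2 = 198025 ≡ 223 (mod 1221)
1030^128 ≡ 223^2 = 49729 ≡ 889 (mod 1221)
1030^225 = 1030^128 · 1030^64 · 1030^32 · 1030^1 ≡ 889 · 223 · 445 · 1030 (mod 1221).
Accumulate the product:
889 · 223 = 198247 ≡ 445
445 · 445 = 198025 ≡ 223
223 · 1030 = 229690 ≡ 142

142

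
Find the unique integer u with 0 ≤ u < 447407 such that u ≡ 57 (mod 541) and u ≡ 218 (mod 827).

541⁻¹ mod 827: 541*240 ≡ 1 (mod 827), so 541⁻¹ ≡ 240.
u = 57 + 541*((218 − 57)*240 mod 827) = 57 + 541*598 = 323575.
Check: 323575 mod 541 = 57, 323575 mod 827 = 218. ✓

323575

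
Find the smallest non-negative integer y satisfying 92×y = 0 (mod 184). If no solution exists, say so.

gcd(92, 184) = 92, and 92 | 0, so solutions exist.
Divide through by 92: 1×y = 0 (mod 2).
1⁻¹ ≡ 1 (mod 2).
y ≡ 1×0 ≡ 0 (mod 2).
The smallest non-negative solution is y = 0.

0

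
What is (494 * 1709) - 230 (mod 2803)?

494 * 1709 = 844246 ≡ 543 (mod 2803)
543 - 230 = 313

313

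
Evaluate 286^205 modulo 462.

286

Compute successive squares:
286^1 ≡ 286 (mod 462)
286^2 ≡ 286^2 = 81796 ≡ 22 (mod 462)
286^4 ≡ 22^2 = 484 ≡ 22 (mod 462)
286^8 ≡ 22^2 = 484 ≡ 22 (mod 462)
286^16 ≡ 22^2 = 484 ≡ 22 (mod 462)
286^32 ≡ 22^2 = 484 ≡ 22 (mod 462)
286^64 ≡ 22^2 = 484 ≡ 22 (mod 462)
286^128 ≡ 22^2 = 484 ≡ 22 (mod 462)
286^205 = 286^128 · 286^64 · 286^8 · 286^4 · 286^1 ≡ 22 · 22 · 22 · 22 · 286 (mod 462).
Accumulate the product:
22 · 22 = 484 ≡ 22
22 · 22 = 484 ≡ 22
22 · 22 = 484 ≡ 22
22 · 286 = 6292 ≡ 286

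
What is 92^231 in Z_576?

Using repeated squaring:
92^1 ≡ 92 (mod 576)
92^2 ≡ 92^2 = 8464 ≡ 400 (mod 576)
92^4 ≡ 400^2 = 160000 ≡ 448 (mod 576)
92^8 ≡ 448^2 = 200704 ≡ 256 (mod 576)
92^16 ≡ 256^2 = 65536 ≡ 448 (mod 576)
92^32 ≡ 448^2 = 200704 ≡ 256 (mod 576)
92^64 ≡ 256^2 = 65536 ≡ 448 (mod 576)
92^128 ≡ 448^2 = 200704 ≡ 256 (mod 576)
92^231 = 92^128 × 92^64 × 92^32 × 92^4 × 92^2 × 92^1 ≡ 256 × 448 × 256 × 448 × 400 × 92 (mod 576).
Accumulate the product:
256 × 448 = 114688 ≡ 64
64 × 256 = 16384 ≡ 256
256 × 448 = 114688 ≡ 64
64 × 400 = 25600 ≡ 256
256 × 92 = 23552 ≡ 512

512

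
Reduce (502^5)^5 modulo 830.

152

(502)^5 ≡ 692 (mod 830)
(692)^5 ≡ 152 (mod 830)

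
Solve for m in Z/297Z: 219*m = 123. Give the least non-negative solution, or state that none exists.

gcd(219, 297) = 3, and 3 | 123, so solutions exist.
Divide through by 3: 73*m = 41 (mod 99).
73⁻¹ ≡ 19 (mod 99).
m ≡ 19*41 ≡ 86 (mod 99).
The smallest non-negative solution is m = 86.

86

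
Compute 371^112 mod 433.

335

By square-and-multiply:
371^1 ≡ 371 (mod 433)
371^2 ≡ 371^2 = 137641 ≡ 380 (mod 433)
371^4 ≡ 380^2 = 144400 ≡ 211 (mod 433)
371^8 ≡ 211^2 = 44521 ≡ 355 (mod 433)
371^16 ≡ 355^2 = 126025 ≡ 22 (mod 433)
371^32 ≡ 22^2 = 484 ≡ 51 (mod 433)
371^64 ≡ 51^2 = 2601 ≡ 3 (mod 433)
371^112 = 371^64 · 371^32 · 371^16 ≡ 3 · 51 · 22 (mod 433).
Accumulate the product:
3 · 51 = 153
153 · 22 = 3366 ≡ 335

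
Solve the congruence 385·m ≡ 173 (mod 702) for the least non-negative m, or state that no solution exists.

gcd(385, 702) = 1, so a unique solution mod 702 exists.
385⁻¹ ≡ 31 (mod 702).
m ≡ 31·173 ≡ 449 (mod 702).

449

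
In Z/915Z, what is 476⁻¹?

By the extended Euclidean algorithm:
915 = 1×476 + 439
476 = 1×439 + 37
439 = 11×37 + 32
37 = 1×32 + 5
32 = 6×5 + 2
5 = 2×2 + 1
2 = 2×1 + 0
gcd(476, 915) = 1, so the inverse exists.
Back-substitute for 1:
1 = 1×5 − 2×2
  = −2×32 + 13×5
  = 13×37 − 15×32
  = −15×439 + 178×37
  = 178×476 − 193×439
  = −193×915 + 371×476
So 476⁻¹ ≡ 371 (mod 915).

371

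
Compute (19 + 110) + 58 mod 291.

19 + 110 = 129
129 + 58 = 187

187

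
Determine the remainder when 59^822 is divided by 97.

Compute successive squares:
822 in binary is 1100110110, i.e. 822 = 512 + 256 + 32 + 16 + 4 + 2.
59^1 ≡ 59 (mod 97)
59^2 ≡ 59^2 = 3481 ≡ 86 (mod 97)
59^4 ≡ 86^2 = 7396 ≡ 24 (mod 97)
59^8 ≡ 24^2 = 576 ≡ 91 (mod 97)
59^16 ≡ 91^2 = 8281 ≡ 36 (mod 97)
59^32 ≡ 36^2 = 1296 ≡ 35 (mod 97)
59^64 ≡ 35^2 = 1225 ≡ 61 (mod 97)
59^128 ≡ 61^2 = 3721 ≡ 35 (mod 97)
59^256 ≡ 35^2 = 1225 ≡ 61 (mod 97)
59^512 ≡ 61^2 = 3721 ≡ 35 (mod 97)
59^822 = 59^512 × 59^256 × 59^32 × 59^16 × 59^4 × 59^2 ≡ 35 × 61 × 35 × 36 × 24 × 86 (mod 97).
Accumulate the product:
35 × 61 = 2135 ≡ 1
1 × 35 = 35
35 × 36 = 1260 ≡ 96
96 × 24 = 2304 ≡ 73
73 × 86 = 6278 ≡ 70

70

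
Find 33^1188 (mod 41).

16

By square-and-multiply:
1188 in binary is 10010100100, i.e. 1188 = 1024 + 128 + 32 + 4.
33^1 ≡ 33 (mod 41)
33^2 ≡ 33^2 = 1089 ≡ 23 (mod 41)
33^4 ≡ 23^2 = 529 ≡ 37 (mod 41)
33^8 ≡ 37^2 = 1369 ≡ 16 (mod 41)
33^16 ≡ 16^2 = 256 ≡ 10 (mod 41)
33^32 ≡ 10^2 = 100 ≡ 18 (mod 41)
33^64 ≡ 18^2 = 324 ≡ 37 (mod 41)
33^128 ≡ 37^2 = 1369 ≡ 16 (mod 41)
33^256 ≡ 16^2 = 256 ≡ 10 (mod 41)
33^512 ≡ 10^2 = 100 ≡ 18 (mod 41)
33^1024 ≡ 18^2 = 324 ≡ 37 (mod 41)
33^1188 = 33^1024 · 33^128 · 33^32 · 33^4 ≡ 37 · 16 · 18 · 37 (mod 41).
Accumulate the product:
37 · 16 = 592 ≡ 18
18 · 18 = 324 ≡ 37
37 · 37 = 1369 ≡ 16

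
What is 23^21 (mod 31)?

Compute successive squares:
21 in binary is 10101, i.e. 21 = 16 + 4 + 1.
23^1 ≡ 23 (mod 31)
23^2 ≡ 23^2 = 529 ≡ 2 (mod 31)
23^4 ≡ 2^2 = 4 (mod 31)
23^8 ≡ 4^2 = 16 (mod 31)
23^16 ≡ 16^2 = 256 ≡ 8 (mod 31)
23^21 = 23^16 × 23^4 × 23^1 ≡ 8 × 4 × 23 (mod 31).
Accumulate the product:
8 × 4 = 32 ≡ 1
1 × 23 = 23

23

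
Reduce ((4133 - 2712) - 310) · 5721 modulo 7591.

4133 - 2712 = 1421
1421 - 310 = 1111
1111 · 5721 = 6356031 ≡ 2364 (mod 7591)

2364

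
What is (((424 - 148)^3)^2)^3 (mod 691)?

424 - 148 = 276
(276)^3 ≡ 210 (mod 691)
(210)^2 ≡ 567 (mod 691)
(567)^3 ≡ 536 (mod 691)

536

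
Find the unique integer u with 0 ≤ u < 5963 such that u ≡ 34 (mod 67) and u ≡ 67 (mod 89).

2915

67⁻¹ mod 89: 67×4 ≡ 1 (mod 89), so 67⁻¹ ≡ 4.
u = 34 + 67×((67 − 34)×4 mod 89) = 34 + 67×43 = 2915.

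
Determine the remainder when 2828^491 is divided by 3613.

1904

By square-and-multiply:
491 in binary is 111101011, i.e. 491 = 256 + 128 + 64 + 32 + 8 + 2 + 1.
2828^1 ≡ 2828 (mod 3613)
2828^2 ≡ 2828^2 = 7997584 ≡ 2015 (mod 3613)
2828^4 ≡ 2015^2 = 4060225 ≡ 2826 (mod 3613)
2828^8 ≡ 2826^2 = 7986276 ≡ 1546 (mod 3613)
2828^16 ≡ 1546^2 = 2390116 ≡ 1923 (mod 3613)
2828^32 ≡ 1923^2 = 3697929 ≡ 1830 (mod 3613)
2828^64 ≡ 1830^2 = 3348900 ≡ 3262 (mod 3613)
2828^128 ≡ 3262^2 = 10640644 ≡ 359 (mod 3613)
2828^256 ≡ 359^2 = 128881 ≡ 2426 (mod 3613)
2828^491 = 2828^256 × 2828^128 × 2828^64 × 2828^32 × 2828^8 × 2828^2 × 2828^1 ≡ 2426 × 359 × 3262 × 1830 × 1546 × 2015 × 2828 (mod 3613).
Accumulate the product:
2426 × 359 = 870934 ≡ 201
201 × 3262 = 655662 ≡ 1709
1709 × 1830 = 3127470 ≡ 2225
2225 × 1546 = 3439850 ≡ 274
274 × 2015 = 552110 ≡ 2934
2934 × 2828 = 8297352 ≡ 1904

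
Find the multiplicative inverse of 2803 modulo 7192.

2027

7192 = 2*2803 + 1586
2803 = 1*1586 + 1217
1586 = 1*1217 + 369
1217 = 3*369 + 110
369 = 3*110 + 39
110 = 2*39 + 32
39 = 1*32 + 7
32 = 4*7 + 4
7 = 1*4 + 3
4 = 1*3 + 1
3 = 3*1 + 0
gcd(2803, 7192) = 1, so the inverse exists.
Bézout: 1 = −790*7192 + 2027*2803.
So 2803⁻¹ ≡ 2027 (mod 7192).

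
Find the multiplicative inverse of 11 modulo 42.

Apply the Euclidean algorithm and back-substitute:
42 = 3×11 + 9
11 = 1×9 + 2
9 = 4×2 + 1
2 = 2×1 + 0
gcd(11, 42) = 1, so the inverse exists.
Back-substitute for 1:
1 = 1×9 − 4×2
  = −4×11 + 5×9
  = 5×42 − 19×11
So 11⁻¹ ≡ −19 ≡ 23 (mod 42).

23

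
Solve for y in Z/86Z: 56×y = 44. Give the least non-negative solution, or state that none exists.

10

gcd(56, 86) = 2, and 2 | 44, so solutions exist.
Divide through by 2: 28×y mod 43 = 22.
28⁻¹ ≡ 20 (mod 43).
y ≡ 20×22 ≡ 10 (mod 43).
The smallest non-negative solution is y = 10.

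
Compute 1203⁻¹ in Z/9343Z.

By the extended Euclidean algorithm:
9343 = 7×1203 + 922
1203 = 1×922 + 281
922 = 3×281 + 79
281 = 3×79 + 44
79 = 1×44 + 35
44 = 1×35 + 9
35 = 3×9 + 8
9 = 1×8 + 1
8 = 8×1 + 0
gcd(1203, 9343) = 1, so the inverse exists.
Bézout: 1 = −137×9343 + 1064×1203.
So 1203⁻¹ ≡ 1064 (mod 9343).

1064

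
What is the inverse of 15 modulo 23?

Run the extended Euclidean algorithm:
23 = 1·15 + 8
15 = 1·8 + 7
8 = 1·7 + 1
7 = 7·1 + 0
gcd(15, 23) = 1, so the inverse exists.
Back-substitute for 1:
1 = 1·8 − 1·7
  = −1·15 + 2·8
  = 2·23 − 3·15
So 15⁻¹ ≡ −3 ≡ 20 (mod 23).

20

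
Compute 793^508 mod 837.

361

Using repeated squaring:
508 in binary is 111111100, i.e. 508 = 256 + 128 + 64 + 32 + 16 + 8 + 4.
793^1 ≡ 793 (mod 837)
793^2 ≡ 793^2 = 628849 ≡ 262 (mod 837)
793^4 ≡ 262^2 = 68644 ≡ 10 (mod 837)
793^8 ≡ 10^2 = 100 (mod 837)
793^16 ≡ 100^2 = 10000 ≡ 793 (mod 837)
793^32 ≡ 793^2 = 628849 ≡ 262 (mod 837)
793^64 ≡ 262^2 = 68644 ≡ 10 (mod 837)
793^128 ≡ 10^2 = 100 (mod 837)
793^256 ≡ 100^2 = 10000 ≡ 793 (mod 837)
793^508 = 793^256 × 793^128 × 793^64 × 793^32 × 793^16 × 793^8 × 793^4 ≡ 793 × 100 × 10 × 262 × 793 × 100 × 10 (mod 837).
Accumulate the product:
793 × 100 = 79300 ≡ 622
622 × 10 = 6220 ≡ 361
361 × 262 = 94582 ≡ 1
1 × 793 = 793
793 × 100 = 79300 ≡ 622
622 × 10 = 6220 ≡ 361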